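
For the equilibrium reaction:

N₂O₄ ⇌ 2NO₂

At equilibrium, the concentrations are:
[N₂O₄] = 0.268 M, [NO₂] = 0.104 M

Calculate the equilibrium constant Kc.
K_c = 0.0404

Kc = ([NO₂]^2) / ([N₂O₄])
   = ((0.104)^2) / ((0.268))
   = 0.010816 / 0.268 = 0.0404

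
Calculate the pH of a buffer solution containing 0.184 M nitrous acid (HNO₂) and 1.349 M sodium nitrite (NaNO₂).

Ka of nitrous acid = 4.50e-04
pH = 4.21

pKa = -log(4.50e-04) = 3.35. pH = pKa + log([A⁻]/[HA]) = 3.35 + log(1.349/0.184)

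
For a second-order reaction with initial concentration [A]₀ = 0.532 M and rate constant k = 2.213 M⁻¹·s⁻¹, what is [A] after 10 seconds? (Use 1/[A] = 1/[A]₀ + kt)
0.0416 M

1/[A] = 1/[A]₀ + k·t = 1/0.532 + (2.213)·(10) = 1.8797 + 22.1300 = 24.0097
[A] = 1/24.0097 = 0.0416 M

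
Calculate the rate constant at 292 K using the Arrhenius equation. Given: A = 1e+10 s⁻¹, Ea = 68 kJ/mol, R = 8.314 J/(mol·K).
6.84e-03 s⁻¹

k = A·exp(-Ea/(R·T)) = 1e+10·exp(-68000/(8.314·292)) = 1e+10·exp(-28.0102) = 1e+10·6.8443e-13 = 6.84e-03 s⁻¹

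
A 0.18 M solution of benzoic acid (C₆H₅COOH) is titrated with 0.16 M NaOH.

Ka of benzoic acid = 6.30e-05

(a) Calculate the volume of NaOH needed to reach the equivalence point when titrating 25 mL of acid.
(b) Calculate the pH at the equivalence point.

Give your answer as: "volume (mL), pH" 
V = 28.1 mL, pH = 8.56

(a) At equivalence: moles acid = moles base.
moles acid = 0.18 × 0.025 = 0.0045 mol; V_NaOH = 0.0045/0.16 = 0.02812 L = 28.1 mL.
(b) At equivalence, all acid → conjugate base A⁻ at [A⁻] = 0.0045/0.05312 = 0.08471 M.
Kb = Kw/Ka = 1.0e-14/6.30e-05 = 1.587e-10; [OH⁻] = √(Kb·[A⁻]) = 3.667e-06; pOH = 5.44; pH = 14 − pOH = 8.56.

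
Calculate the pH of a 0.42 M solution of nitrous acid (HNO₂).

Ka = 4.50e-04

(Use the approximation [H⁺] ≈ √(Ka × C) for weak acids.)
pH = 1.86

[H⁺] = √(Ka × C) = √(4.50e-04 × 0.42) = 1.3748e-02. pH = -log(1.3748e-02)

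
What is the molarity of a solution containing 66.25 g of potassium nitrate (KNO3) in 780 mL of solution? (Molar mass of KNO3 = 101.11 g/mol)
Moles of KNO3 = 66.25 g ÷ 101.11 g/mol = 0.655227 mol
Volume = 780 mL = 0.78 L
Molarity = 0.655227 mol ÷ 0.78 L = 0.84 M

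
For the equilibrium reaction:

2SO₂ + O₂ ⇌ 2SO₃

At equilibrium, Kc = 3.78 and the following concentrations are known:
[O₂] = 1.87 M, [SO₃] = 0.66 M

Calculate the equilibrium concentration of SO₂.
[SO₂] = 0.2482 M

Kc = ([SO₃]^2) / ([SO₂]^2 × [O₂]) = 3.78
[SO₂]^2 = (product terms)/(Kc · other reactant terms) = 0.4356 / (3.78 · 1.87) = 0.061625
[SO₂] = (0.061625)^(1/2) = 0.2482 M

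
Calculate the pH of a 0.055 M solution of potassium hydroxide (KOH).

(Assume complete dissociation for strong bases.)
pH = 12.74

[OH⁻] = 0.055 M for strong base. pOH = -log[OH⁻] = 1.26, pH = 14 - pOH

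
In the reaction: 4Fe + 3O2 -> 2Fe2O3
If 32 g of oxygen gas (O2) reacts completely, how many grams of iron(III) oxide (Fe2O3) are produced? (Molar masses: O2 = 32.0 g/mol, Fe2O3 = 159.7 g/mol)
Moles of O2 = 32 g ÷ 32.0 g/mol = 1 mol
Mole ratio: 2 mol Fe2O3 / 3 mol O2
Moles of Fe2O3 = 1 × (2/3) = 0.666667 mol
Mass of Fe2O3 = 0.666667 mol × 159.7 g/mol = 106.5 g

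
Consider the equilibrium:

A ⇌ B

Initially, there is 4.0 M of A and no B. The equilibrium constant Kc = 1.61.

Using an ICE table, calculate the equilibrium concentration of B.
[B] = 2.467 M

ICE: [A] = 4.0 − x, [B] = x.
Kc = x/(4.0 − x) = 1.61 ⇒ x = 1.61·4.0/(1 + 1.61) = 6.44/2.61 = 2.467.
[B] = x = 2.467 M.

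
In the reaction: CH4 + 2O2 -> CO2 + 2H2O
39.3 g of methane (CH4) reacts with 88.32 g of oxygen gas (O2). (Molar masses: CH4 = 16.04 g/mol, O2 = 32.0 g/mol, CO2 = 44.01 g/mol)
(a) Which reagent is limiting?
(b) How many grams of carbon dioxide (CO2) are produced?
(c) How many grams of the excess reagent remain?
(a) O2, (b) 60.73 g, (c) 17.16 g

Moles of CH4 = 39.3 g ÷ 16.04 g/mol = 2.45012 mol
Moles of O2 = 88.32 g ÷ 32.0 g/mol = 2.76 mol
Moles ÷ coefficient: CH4: 2.45012/1 = 2.45, O2: 2.76/2 = 1.38
(a) O2 has the smaller value, so O2 is the limiting reagent.
(b) Moles of CO2 = 2.76 mol O2 × (1/2) = 1.38 mol; mass = 1.38 mol × 44.01 g/mol = 60.73 g
(c) CH4 consumed = 2.76 × (1/2) = 1.38 mol; remaining = 2.45012 − 1.38 = 1.07012 mol; mass = 1.07012 mol × 16.04 g/mol = 17.16 g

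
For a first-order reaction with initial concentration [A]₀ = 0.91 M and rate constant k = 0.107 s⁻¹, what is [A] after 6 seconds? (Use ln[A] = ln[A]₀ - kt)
0.4789 M

ln[A] = ln[A]₀ - k·t = ln(0.91) - (0.107)·(6) = -0.0943 - 0.6420 = -0.7363
[A] = e^(-0.7363) = 0.4789 M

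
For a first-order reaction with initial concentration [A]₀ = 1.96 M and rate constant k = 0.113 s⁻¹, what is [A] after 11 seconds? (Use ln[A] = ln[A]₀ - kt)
0.5655 M

ln[A] = ln[A]₀ - k·t = ln(1.96) - (0.113)·(11) = 0.6729 - 1.2430 = -0.5701
[A] = e^(-0.5701) = 0.5655 M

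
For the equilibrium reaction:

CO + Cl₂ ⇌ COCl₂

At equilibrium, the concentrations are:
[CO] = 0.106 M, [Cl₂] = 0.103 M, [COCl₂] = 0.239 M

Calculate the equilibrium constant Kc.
K_c = 21.8905

Kc = ([COCl₂]) / ([CO] × [Cl₂])
   = ((0.239)) / ((0.106)·(0.103))
   = 0.239 / 0.010918 = 21.8905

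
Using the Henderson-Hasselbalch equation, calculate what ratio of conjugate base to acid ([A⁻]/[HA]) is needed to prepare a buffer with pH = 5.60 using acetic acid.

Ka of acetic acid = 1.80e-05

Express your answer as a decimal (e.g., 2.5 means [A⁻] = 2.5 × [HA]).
[A⁻]/[HA] = 7.166

pKa = −log(1.80e-05) = 4.7447. pH = pKa + log([A⁻]/[HA]). 5.60 = 4.7447 + log(ratio). log(ratio) = 5.60 − 4.7447 = 0.8553. ratio = 10^(0.8553) = 7.166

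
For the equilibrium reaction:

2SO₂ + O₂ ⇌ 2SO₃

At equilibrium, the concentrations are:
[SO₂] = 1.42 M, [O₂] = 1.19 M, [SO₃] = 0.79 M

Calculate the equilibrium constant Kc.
K_c = 0.2601

Kc = ([SO₃]^2) / ([SO₂]^2 × [O₂])
   = ((0.79)^2) / ((1.42)^2·(1.19))
   = 0.6241 / 2.3995 = 0.2601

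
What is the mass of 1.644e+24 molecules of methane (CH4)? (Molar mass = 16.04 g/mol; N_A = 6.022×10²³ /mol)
Moles = 1.644e+24 ÷ 6.022×10²³ = 2.72999 mol
Mass = 2.72999 mol × 16.04 g/mol = 43.79 g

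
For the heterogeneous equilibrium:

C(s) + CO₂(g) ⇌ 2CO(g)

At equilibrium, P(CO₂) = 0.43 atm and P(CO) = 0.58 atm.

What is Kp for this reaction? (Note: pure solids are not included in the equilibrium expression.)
K_p = 0.782

Solid C is excluded.
Kp = P(CO)²/P(CO₂) = (0.58)²/0.43 = 0.3364/0.43 = 0.782.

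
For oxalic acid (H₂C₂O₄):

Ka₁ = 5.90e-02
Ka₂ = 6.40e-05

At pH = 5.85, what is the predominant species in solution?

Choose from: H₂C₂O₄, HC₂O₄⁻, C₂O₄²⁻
C₂O₄²⁻

pKa1 = 1.23, pKa2 = 4.19. Each pKa is the crossover between adjacent species; pH = 5.85 lies in the region where C₂O₄²⁻ predominates.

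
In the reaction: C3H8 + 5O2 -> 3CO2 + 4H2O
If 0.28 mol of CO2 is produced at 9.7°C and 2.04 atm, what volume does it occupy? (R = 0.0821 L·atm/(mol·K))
T = 9.7°C + 273.15 = 282.85 K
V = nRT/P = (0.28 × 0.0821 × 282.85) / 2.04
V = 3.19 L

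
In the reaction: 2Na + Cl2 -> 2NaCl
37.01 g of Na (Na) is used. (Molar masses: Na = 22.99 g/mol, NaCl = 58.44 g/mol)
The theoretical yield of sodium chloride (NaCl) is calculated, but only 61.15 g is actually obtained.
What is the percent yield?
Moles of Na = 37.01 g ÷ 22.99 g/mol = 1.60983 mol
Mole ratio: 2 mol NaCl / 2 mol Na
Moles of NaCl = 1.60983 × (2/2) = 1.60983 mol
Theoretical yield = 1.60983 mol × 58.44 g/mol = 94.078 g
Actual yield = 61.15 g
Percent yield = (61.15 / 94.078) × 100% = 65.0%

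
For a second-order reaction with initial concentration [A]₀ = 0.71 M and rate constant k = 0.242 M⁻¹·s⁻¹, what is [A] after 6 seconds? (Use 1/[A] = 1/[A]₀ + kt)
0.3496 M

1/[A] = 1/[A]₀ + k·t = 1/0.71 + (0.242)·(6) = 1.4085 + 1.4520 = 2.8605
[A] = 1/2.8605 = 0.3496 M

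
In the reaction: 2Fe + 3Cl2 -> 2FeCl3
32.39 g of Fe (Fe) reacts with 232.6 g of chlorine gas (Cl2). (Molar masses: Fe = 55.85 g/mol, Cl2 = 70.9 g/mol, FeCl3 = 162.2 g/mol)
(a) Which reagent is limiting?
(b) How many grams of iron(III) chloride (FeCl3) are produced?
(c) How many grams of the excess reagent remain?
(a) Fe, (b) 94.07 g, (c) 170.9 g

Moles of Fe = 32.39 g ÷ 55.85 g/mol = 0.579946 mol
Moles of Cl2 = 232.6 g ÷ 70.9 g/mol = 3.28068 mol
Moles ÷ coefficient: Fe: 0.579946/2 = 0.29, Cl2: 3.28068/3 = 1.094
(a) Fe has the smaller value, so Fe is the limiting reagent.
(b) Moles of FeCl3 = 0.579946 mol Fe × (2/2) = 0.579946 mol; mass = 0.579946 mol × 162.2 g/mol = 94.07 g
(c) Cl2 consumed = 0.579946 × (3/2) = 0.869919 mol; remaining = 3.28068 − 0.869919 = 2.41076 mol; mass = 2.41076 mol × 70.9 g/mol = 170.9 g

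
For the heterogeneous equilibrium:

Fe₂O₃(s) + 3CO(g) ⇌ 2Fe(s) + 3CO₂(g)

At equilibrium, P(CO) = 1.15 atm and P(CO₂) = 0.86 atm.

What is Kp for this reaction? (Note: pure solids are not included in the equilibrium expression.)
K_p = 0.418

Solids (Fe₂O₃, Fe) are excluded.
Kp = P(CO₂)³/P(CO)³ = (0.86)³/(1.15)³ = 0.6361/1.521 = 0.418.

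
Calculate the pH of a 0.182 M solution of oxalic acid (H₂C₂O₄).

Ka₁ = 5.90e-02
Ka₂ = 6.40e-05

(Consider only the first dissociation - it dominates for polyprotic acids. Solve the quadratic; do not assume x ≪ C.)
pH = 1.11

x² + Ka₁·x − Ka₁·C = 0 with Ka₁ = 5.90e-02, C = 0.182.
x = (−Ka₁ + √(Ka₁² + 4·Ka₁·C))/2 = 7.8242e-02 M, so pH = 1.11.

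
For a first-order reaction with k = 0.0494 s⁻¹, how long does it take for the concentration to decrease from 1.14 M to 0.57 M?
14.03 s

From ln[A] = ln[A]₀ - k·t: t = ln([A]₀/[A])/k = ln(1.14/0.57)/0.0494 = ln(2.0000)/0.0494 = 0.6931/0.0494 = 14.03 s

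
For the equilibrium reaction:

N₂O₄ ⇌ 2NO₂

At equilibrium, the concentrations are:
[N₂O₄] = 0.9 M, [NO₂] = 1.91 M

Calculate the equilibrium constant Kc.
K_c = 4.0534

Kc = ([NO₂]^2) / ([N₂O₄])
   = ((1.91)^2) / ((0.9))
   = 3.6481 / 0.9 = 4.0534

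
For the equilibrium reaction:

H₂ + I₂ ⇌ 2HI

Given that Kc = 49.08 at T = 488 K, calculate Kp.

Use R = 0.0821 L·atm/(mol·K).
K_p = 49.0800

Δn = (moles gaseous products) − (moles gaseous reactants) = 0
T = 488 K; RT = 0.0821 × 488 = 40.0648
Kp = Kc·(RT)^Δn = 49.08 × (40.0648)^0 = 49.08 × 1 = 49.0800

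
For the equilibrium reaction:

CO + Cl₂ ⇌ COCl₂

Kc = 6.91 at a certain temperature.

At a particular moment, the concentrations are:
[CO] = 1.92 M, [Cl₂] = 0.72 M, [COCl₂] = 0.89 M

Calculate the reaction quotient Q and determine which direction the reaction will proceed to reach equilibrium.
Q = 0.644, Q < K, reaction proceeds forward (toward products)

Q = ([COCl₂]) / ([CO] × [Cl₂])
  = ((0.89)) / ((1.92)·(0.72)) = 0.89/1.3824 = 0.6438
Since Q = 0.6438 < Kc = 6.91, the reaction proceeds forward (toward products) to reach equilibrium.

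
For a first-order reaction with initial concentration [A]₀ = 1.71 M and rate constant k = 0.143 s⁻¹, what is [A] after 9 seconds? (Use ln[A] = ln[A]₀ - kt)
0.4721 M

ln[A] = ln[A]₀ - k·t = ln(1.71) - (0.143)·(9) = 0.5365 - 1.2870 = -0.7505
[A] = e^(-0.7505) = 0.4721 M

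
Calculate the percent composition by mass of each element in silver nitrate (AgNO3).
Ag: 63.50%, N: 8.25%, O: 28.26%

Molar mass of AgNO3 = 169.88 g/mol
% Ag = (1 × 107.87) / 169.88 × 100% = 107.87 / 169.88 × 100% = 63.50%
% N = (1 × 14.01) / 169.88 × 100% = 14.01 / 169.88 × 100% = 8.25%
% O = (3 × 16.0) / 169.88 × 100% = 48 / 169.88 × 100% = 28.26%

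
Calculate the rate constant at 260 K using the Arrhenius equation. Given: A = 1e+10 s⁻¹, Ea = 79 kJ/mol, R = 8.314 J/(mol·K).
1.34e-06 s⁻¹

k = A·exp(-Ea/(R·T)) = 1e+10·exp(-79000/(8.314·260)) = 1e+10·exp(-36.5463) = 1e+10·1.3432e-16 = 1.34e-06 s⁻¹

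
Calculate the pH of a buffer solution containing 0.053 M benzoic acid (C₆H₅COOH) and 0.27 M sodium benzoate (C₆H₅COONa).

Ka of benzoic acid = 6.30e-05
pH = 4.91

pKa = -log(6.30e-05) = 4.20. pH = pKa + log([A⁻]/[HA]) = 4.20 + log(0.27/0.053)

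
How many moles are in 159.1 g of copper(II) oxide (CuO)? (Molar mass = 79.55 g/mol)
Moles = 159.1 g ÷ 79.55 g/mol = 2 mol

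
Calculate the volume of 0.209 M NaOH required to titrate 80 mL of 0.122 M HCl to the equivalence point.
V_{base} = 46.7 mL

At equivalence: moles acid = moles base.
moles HCl = 0.122 M × 0.08 L = 0.00976 mol
V_NaOH = 0.00976 mol ÷ 0.209 M = 0.0467 L = 46.7 mL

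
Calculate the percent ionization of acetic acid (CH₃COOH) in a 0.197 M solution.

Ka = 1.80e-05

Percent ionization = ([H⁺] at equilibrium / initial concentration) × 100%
Percent ionization = 0.951%

Let x = [H⁺]. Ka = x²/(C - x) ⇒ x² + (1.80e-05)x - (1.80e-05)(0.197) = 0. x = 1.8741e-03. Percent = (1.8741e-03/0.197) × 100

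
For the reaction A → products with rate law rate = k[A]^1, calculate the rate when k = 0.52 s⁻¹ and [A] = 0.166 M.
0.08632 M/s

rate = k·[A]^1 = 0.52·(0.166)^1 = 0.52·0.166 = 0.08632 M/s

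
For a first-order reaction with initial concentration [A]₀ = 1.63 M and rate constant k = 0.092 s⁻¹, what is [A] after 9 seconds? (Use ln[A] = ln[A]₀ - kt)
0.7122 M

ln[A] = ln[A]₀ - k·t = ln(1.63) - (0.092)·(9) = 0.4886 - 0.8280 = -0.3394
[A] = e^(-0.3394) = 0.7122 M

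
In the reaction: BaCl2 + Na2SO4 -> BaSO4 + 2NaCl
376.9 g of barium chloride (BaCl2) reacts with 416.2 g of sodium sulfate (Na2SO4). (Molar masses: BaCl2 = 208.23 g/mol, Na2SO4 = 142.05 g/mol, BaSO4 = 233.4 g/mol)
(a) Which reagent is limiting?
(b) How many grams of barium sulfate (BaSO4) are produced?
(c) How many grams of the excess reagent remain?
(a) BaCl2, (b) 422.5 g, (c) 159.1 g

Moles of BaCl2 = 376.9 g ÷ 208.23 g/mol = 1.81002 mol
Moles of Na2SO4 = 416.2 g ÷ 142.05 g/mol = 2.92995 mol
Moles ÷ coefficient: BaCl2: 1.81002/1 = 1.81, Na2SO4: 2.92995/1 = 2.93
(a) BaCl2 has the smaller value, so BaCl2 is the limiting reagent.
(b) Moles of BaSO4 = 1.81002 mol BaCl2 × (1/1) = 1.81002 mol; mass = 1.81002 mol × 233.4 g/mol = 422.5 g
(c) Na2SO4 consumed = 1.81002 × (1/1) = 1.81002 mol; remaining = 2.92995 − 1.81002 = 1.11994 mol; mass = 1.11994 mol × 142.05 g/mol = 159.1 g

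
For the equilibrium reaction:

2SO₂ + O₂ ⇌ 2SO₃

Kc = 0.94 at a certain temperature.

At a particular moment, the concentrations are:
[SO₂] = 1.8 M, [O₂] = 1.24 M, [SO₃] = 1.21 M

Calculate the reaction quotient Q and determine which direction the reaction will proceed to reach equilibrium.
Q = 0.364, Q < K, reaction proceeds forward (toward products)

Q = ([SO₃]^2) / ([SO₂]^2 × [O₂])
  = ((1.21)^2) / ((1.8)^2·(1.24)) = 1.4641/4.0176 = 0.3644
Since Q = 0.3644 < Kc = 0.94, the reaction proceeds forward (toward products) to reach equilibrium.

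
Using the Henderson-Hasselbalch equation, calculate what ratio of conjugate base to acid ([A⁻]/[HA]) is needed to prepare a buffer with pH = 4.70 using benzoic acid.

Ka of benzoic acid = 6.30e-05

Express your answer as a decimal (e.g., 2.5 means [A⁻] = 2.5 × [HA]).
[A⁻]/[HA] = 3.157

pKa = −log(6.30e-05) = 4.2007. pH = pKa + log([A⁻]/[HA]). 4.70 = 4.2007 + log(ratio). log(ratio) = 4.70 − 4.2007 = 0.4993. ratio = 10^(0.4993) = 3.157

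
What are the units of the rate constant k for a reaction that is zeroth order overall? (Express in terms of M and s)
M·s⁻¹

For an n-th order reaction, rate = k·[A]^n has units M/s, so k has units (M/s)/M^n = M^(1-n)·s⁻¹. With n = 0: units = M^(1)·s⁻¹ = M·s⁻¹.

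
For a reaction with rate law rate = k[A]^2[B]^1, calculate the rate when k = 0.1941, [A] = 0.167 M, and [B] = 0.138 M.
0.000747 M/s

rate = k·[A]^2·[B]^1 = 0.1941·(0.167)^2·(0.138)^1 = 0.1941·0.027889·0.138 = 0.000747 M/s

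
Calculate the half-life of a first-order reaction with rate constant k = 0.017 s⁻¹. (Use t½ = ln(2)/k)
40.77 s

t½ = ln(2)/k = 0.6931/0.017 = 40.77 s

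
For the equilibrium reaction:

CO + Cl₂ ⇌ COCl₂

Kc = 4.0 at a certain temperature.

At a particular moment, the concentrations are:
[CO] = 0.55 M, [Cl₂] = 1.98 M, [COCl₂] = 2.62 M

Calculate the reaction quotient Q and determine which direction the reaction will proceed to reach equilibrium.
Q = 2.406, Q < K, reaction proceeds forward (toward products)

Q = ([COCl₂]) / ([CO] × [Cl₂])
  = ((2.62)) / ((0.55)·(1.98)) = 2.62/1.089 = 2.406
Since Q = 2.406 < Kc = 4.0, the reaction proceeds forward (toward products) to reach equilibrium.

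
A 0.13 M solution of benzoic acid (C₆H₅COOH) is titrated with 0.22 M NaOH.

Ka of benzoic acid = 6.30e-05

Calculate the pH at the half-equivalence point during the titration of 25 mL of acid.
pH = pKa = 4.20

At the half-equivalence point, [HA] = [A⁻], so by Henderson–Hasselbalch pH = pKa + log(1) = pKa.
pKa = −log(6.30e-05) = 4.20.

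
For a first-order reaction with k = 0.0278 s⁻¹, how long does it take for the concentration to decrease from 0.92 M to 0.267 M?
44.50 s

From ln[A] = ln[A]₀ - k·t: t = ln([A]₀/[A])/k = ln(0.92/0.267)/0.0278 = ln(3.4457)/0.0278 = 1.2371/0.0278 = 44.50 s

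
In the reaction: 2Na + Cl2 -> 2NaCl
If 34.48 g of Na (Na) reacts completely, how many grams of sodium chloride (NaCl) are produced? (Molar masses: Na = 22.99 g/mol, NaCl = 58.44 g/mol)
Moles of Na = 34.48 g ÷ 22.99 g/mol = 1.49978 mol
Mole ratio: 2 mol NaCl / 2 mol Na
Moles of NaCl = 1.49978 × (2/2) = 1.49978 mol
Mass of NaCl = 1.49978 mol × 58.44 g/mol = 87.65 g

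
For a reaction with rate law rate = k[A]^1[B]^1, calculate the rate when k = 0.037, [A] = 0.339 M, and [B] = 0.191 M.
0.002396 M/s

rate = k·[A]^1·[B]^1 = 0.037·(0.339)^1·(0.191)^1 = 0.037·0.339·0.191 = 0.002396 M/s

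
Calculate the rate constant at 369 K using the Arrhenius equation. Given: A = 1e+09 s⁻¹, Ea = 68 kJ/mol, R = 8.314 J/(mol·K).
2.36e-01 s⁻¹

k = A·exp(-Ea/(R·T)) = 1e+09·exp(-68000/(8.314·369)) = 1e+09·exp(-22.1652) = 1e+09·2.3646e-10 = 2.36e-01 s⁻¹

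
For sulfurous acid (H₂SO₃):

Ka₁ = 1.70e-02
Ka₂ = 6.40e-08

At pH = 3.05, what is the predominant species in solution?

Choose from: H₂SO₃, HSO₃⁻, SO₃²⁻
HSO₃⁻

pKa1 = 1.77, pKa2 = 7.19. Each pKa is the crossover between adjacent species; pH = 3.05 lies in the region where HSO₃⁻ predominates.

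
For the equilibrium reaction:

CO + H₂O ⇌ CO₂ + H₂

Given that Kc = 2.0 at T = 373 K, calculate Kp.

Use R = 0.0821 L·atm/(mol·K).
K_p = 2.0000

Δn = (moles gaseous products) − (moles gaseous reactants) = 0
T = 373 K; RT = 0.0821 × 373 = 30.6233
Kp = Kc·(RT)^Δn = 2.0 × (30.6233)^0 = 2.0 × 1 = 2.0000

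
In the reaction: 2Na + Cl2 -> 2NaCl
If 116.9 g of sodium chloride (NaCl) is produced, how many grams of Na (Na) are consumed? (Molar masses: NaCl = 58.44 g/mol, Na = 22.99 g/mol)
Moles of NaCl = 116.9 g ÷ 58.44 g/mol = 2.00034 mol
Mole ratio: 2 mol Na / 2 mol NaCl
Moles of Na = 2.00034 × (2/2) = 2.00034 mol
Mass of Na = 2.00034 mol × 22.99 g/mol = 45.99 g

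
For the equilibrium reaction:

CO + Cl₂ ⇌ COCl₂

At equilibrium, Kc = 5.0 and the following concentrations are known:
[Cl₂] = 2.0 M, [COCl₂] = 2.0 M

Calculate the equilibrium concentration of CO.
[CO] = 0.2000 M

Kc = ([COCl₂]) / ([CO] × [Cl₂]) = 5.0
[CO]^1 = (product terms)/(Kc · other reactant terms) = 2 / (5.0 · 2) = 0.2
[CO] = 0.2000 M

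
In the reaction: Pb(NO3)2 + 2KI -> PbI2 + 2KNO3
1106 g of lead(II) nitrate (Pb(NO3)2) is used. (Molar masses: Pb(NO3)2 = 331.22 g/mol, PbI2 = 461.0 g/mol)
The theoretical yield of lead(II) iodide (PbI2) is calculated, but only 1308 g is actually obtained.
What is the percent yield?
Moles of Pb(NO3)2 = 1106 g ÷ 331.22 g/mol = 3.33917 mol
Mole ratio: 1 mol PbI2 / 1 mol Pb(NO3)2
Moles of PbI2 = 3.33917 × (1/1) = 3.33917 mol
Theoretical yield = 3.33917 mol × 461.0 g/mol = 1539.4 g
Actual yield = 1308 g
Percent yield = (1308 / 1539.4) × 100% = 85.0%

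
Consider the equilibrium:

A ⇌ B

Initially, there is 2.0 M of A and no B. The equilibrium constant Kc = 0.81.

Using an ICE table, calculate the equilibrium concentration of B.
[B] = 0.895 M

ICE: [A] = 2.0 − x, [B] = x.
Kc = x/(2.0 − x) = 0.81 ⇒ x = 0.81·2.0/(1 + 0.81) = 1.62/1.81 = 0.895.
[B] = x = 0.895 M.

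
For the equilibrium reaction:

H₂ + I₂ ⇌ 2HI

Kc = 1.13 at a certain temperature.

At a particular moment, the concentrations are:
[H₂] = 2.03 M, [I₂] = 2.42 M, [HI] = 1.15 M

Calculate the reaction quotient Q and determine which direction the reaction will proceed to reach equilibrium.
Q = 0.269, Q < K, reaction proceeds forward (toward products)

Q = ([HI]^2) / ([H₂] × [I₂])
  = ((1.15)^2) / ((2.03)·(2.42)) = 1.3225/4.9126 = 0.2692
Since Q = 0.2692 < Kc = 1.13, the reaction proceeds forward (toward products) to reach equilibrium.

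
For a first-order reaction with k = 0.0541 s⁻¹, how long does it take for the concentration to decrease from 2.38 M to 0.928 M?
17.41 s

From ln[A] = ln[A]₀ - k·t: t = ln([A]₀/[A])/k = ln(2.38/0.928)/0.0541 = ln(2.5647)/0.0541 = 0.9418/0.0541 = 17.41 s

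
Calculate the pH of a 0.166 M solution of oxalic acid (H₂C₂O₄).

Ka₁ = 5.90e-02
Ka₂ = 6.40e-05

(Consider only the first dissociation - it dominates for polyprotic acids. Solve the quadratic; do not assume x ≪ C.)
pH = 1.13

x² + Ka₁·x − Ka₁·C = 0 with Ka₁ = 5.90e-02, C = 0.166.
x = (−Ka₁ + √(Ka₁² + 4·Ka₁·C))/2 = 7.3768e-02 M, so pH = 1.13.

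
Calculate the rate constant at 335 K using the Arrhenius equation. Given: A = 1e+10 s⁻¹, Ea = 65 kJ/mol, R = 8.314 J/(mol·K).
7.32e-01 s⁻¹

k = A·exp(-Ea/(R·T)) = 1e+10·exp(-65000/(8.314·335)) = 1e+10·exp(-23.3377) = 1e+10·7.3207e-11 = 7.32e-01 s⁻¹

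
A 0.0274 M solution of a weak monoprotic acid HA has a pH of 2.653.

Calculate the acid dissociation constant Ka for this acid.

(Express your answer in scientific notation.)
K_a = 1.96e-04

[H⁺] = 10^(−pH) = 10^(−2.653) = 2.223e-03 M. For HA ⇌ H⁺ + A⁻, Ka = x²/(C − x) = (2.223e-03)²/(0.0274 − 2.223e-03) = 1.96e-04.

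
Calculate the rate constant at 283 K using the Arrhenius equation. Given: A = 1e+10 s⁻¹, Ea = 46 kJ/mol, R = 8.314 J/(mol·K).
3.23e+01 s⁻¹

k = A·exp(-Ea/(R·T)) = 1e+10·exp(-46000/(8.314·283)) = 1e+10·exp(-19.5507) = 1e+10·3.2304e-09 = 3.23e+01 s⁻¹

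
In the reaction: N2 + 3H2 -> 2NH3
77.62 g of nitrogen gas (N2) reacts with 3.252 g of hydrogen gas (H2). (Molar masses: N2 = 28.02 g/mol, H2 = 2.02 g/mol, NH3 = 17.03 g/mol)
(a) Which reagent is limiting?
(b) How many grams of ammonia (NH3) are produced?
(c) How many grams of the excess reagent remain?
(a) H2, (b) 18.28 g, (c) 62.58 g

Moles of N2 = 77.62 g ÷ 28.02 g/mol = 2.77016 mol
Moles of H2 = 3.252 g ÷ 2.02 g/mol = 1.6099 mol
Moles ÷ coefficient: N2: 2.77016/1 = 2.77, H2: 1.6099/3 = 0.5366
(a) H2 has the smaller value, so H2 is the limiting reagent.
(b) Moles of NH3 = 1.6099 mol H2 × (2/3) = 1.07327 mol; mass = 1.07327 mol × 17.03 g/mol = 18.28 g
(c) N2 consumed = 1.6099 × (1/3) = 0.536634 mol; remaining = 2.77016 − 0.536634 = 2.23353 mol; mass = 2.23353 mol × 28.02 g/mol = 62.58 g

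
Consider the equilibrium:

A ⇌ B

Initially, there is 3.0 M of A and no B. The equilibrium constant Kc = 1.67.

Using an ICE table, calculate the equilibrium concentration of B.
[B] = 1.876 M

ICE: [A] = 3.0 − x, [B] = x.
Kc = x/(3.0 − x) = 1.67 ⇒ x = 1.67·3.0/(1 + 1.67) = 5.01/2.67 = 1.876.
[B] = x = 1.876 M.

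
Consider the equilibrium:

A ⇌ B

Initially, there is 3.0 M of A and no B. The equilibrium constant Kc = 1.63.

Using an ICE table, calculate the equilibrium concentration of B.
[B] = 1.859 M

ICE: [A] = 3.0 − x, [B] = x.
Kc = x/(3.0 − x) = 1.63 ⇒ x = 1.63·3.0/(1 + 1.63) = 4.89/2.63 = 1.859.
[B] = x = 1.859 M.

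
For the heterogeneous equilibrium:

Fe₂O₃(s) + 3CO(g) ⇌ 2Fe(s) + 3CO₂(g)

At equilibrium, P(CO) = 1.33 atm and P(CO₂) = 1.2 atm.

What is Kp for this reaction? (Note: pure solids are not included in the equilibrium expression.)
K_p = 0.734

Solids (Fe₂O₃, Fe) are excluded.
Kp = P(CO₂)³/P(CO)³ = (1.2)³/(1.33)³ = 1.728/2.353 = 0.734.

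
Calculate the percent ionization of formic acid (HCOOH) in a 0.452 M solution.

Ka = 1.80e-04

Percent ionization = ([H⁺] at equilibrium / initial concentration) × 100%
Percent ionization = 1.98%

Let x = [H⁺]. Ka = x²/(C - x) ⇒ x² + (1.80e-04)x - (1.80e-04)(0.452) = 0. x = 8.9304e-03. Percent = (8.9304e-03/0.452) × 100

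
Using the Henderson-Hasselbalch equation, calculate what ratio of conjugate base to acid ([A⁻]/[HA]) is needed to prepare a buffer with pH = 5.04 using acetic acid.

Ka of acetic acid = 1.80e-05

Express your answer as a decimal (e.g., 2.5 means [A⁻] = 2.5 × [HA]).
[A⁻]/[HA] = 1.974

pKa = −log(1.80e-05) = 4.7447. pH = pKa + log([A⁻]/[HA]). 5.04 = 4.7447 + log(ratio). log(ratio) = 5.04 − 4.7447 = 0.2953. ratio = 10^(0.2953) = 1.974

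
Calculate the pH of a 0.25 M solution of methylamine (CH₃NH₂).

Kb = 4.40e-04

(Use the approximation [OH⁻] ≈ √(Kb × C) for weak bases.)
pH = 12.02

[OH⁻] = √(Kb × C) = √(4.40e-04 × 0.25) = 1.0488e-02. pOH = 1.98, pH = 14 - pOH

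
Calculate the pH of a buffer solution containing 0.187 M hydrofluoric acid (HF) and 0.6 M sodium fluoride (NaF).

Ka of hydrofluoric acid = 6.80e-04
pH = 3.67

pKa = -log(6.80e-04) = 3.17. pH = pKa + log([A⁻]/[HA]) = 3.17 + log(0.6/0.187)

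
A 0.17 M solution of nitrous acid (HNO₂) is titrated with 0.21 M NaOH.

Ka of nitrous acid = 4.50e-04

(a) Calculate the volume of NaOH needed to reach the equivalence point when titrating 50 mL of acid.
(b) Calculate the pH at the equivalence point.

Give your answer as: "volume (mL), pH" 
V = 40.5 mL, pH = 8.16

(a) At equivalence: moles acid = moles base.
moles acid = 0.17 × 0.05 = 0.0085 mol; V_NaOH = 0.0085/0.21 = 0.04048 L = 40.5 mL.
(b) At equivalence, all acid → conjugate base A⁻ at [A⁻] = 0.0085/0.09048 = 0.09395 M.
Kb = Kw/Ka = 1.0e-14/4.50e-04 = 2.222e-11; [OH⁻] = √(Kb·[A⁻]) = 1.445e-06; pOH = 5.84; pH = 14 − pOH = 8.16.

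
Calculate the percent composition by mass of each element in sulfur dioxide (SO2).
S: 50.05%, O: 49.95%

Molar mass of SO2 = 64.07 g/mol
% S = (1 × 32.07) / 64.07 × 100% = 32.07 / 64.07 × 100% = 50.05%
% O = (2 × 16.0) / 64.07 × 100% = 32 / 64.07 × 100% = 49.95%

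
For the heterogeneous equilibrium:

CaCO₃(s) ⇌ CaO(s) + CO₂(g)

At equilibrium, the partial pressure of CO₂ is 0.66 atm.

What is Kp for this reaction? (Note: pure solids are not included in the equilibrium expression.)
K_p = 0.66

Solids (CaCO₃, CaO) have activity 1 and are excluded.
Kp = P(CO₂) = 0.66.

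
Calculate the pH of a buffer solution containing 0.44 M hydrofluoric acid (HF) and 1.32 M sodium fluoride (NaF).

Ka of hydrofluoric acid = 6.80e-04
pH = 3.64

pKa = -log(6.80e-04) = 3.17. pH = pKa + log([A⁻]/[HA]) = 3.17 + log(1.32/0.44)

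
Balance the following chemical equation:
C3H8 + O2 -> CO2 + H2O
Balanced equation:
C3H8 + 5O2 -> 3CO2 + 4H2O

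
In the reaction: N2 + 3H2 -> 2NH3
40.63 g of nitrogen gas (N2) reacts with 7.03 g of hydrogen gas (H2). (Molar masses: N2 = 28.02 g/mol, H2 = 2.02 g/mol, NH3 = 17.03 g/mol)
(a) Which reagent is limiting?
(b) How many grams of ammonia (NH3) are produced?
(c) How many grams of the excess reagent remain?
(a) H2, (b) 39.51 g, (c) 8.125 g

Moles of N2 = 40.63 g ÷ 28.02 g/mol = 1.45004 mol
Moles of H2 = 7.03 g ÷ 2.02 g/mol = 3.4802 mol
Moles ÷ coefficient: N2: 1.45004/1 = 1.45, H2: 3.4802/3 = 1.16
(a) H2 has the smaller value, so H2 is the limiting reagent.
(b) Moles of NH3 = 3.4802 mol H2 × (2/3) = 2.32013 mol; mass = 2.32013 mol × 17.03 g/mol = 39.51 g
(c) N2 consumed = 3.4802 × (1/3) = 1.16007 mol; remaining = 1.45004 − 1.16007 = 0.28997 mol; mass = 0.28997 mol × 28.02 g/mol = 8.125 g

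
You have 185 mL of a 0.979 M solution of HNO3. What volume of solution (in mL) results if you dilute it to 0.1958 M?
Using M₁V₁ = M₂V₂:
0.979 × 185 = 0.1958 × V₂
V₂ = (0.979 × 185) / 0.1958 = 925 mL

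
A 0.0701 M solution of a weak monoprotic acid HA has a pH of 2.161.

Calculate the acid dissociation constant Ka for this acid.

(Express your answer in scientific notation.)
K_a = 7.54e-04

[H⁺] = 10^(−pH) = 10^(−2.161) = 6.902e-03 M. For HA ⇌ H⁺ + A⁻, Ka = x²/(C − x) = (6.902e-03)²/(0.0701 − 6.902e-03) = 7.54e-04.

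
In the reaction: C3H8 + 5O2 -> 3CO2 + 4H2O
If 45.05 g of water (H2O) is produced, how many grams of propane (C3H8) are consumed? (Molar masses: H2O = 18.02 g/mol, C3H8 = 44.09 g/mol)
Moles of H2O = 45.05 g ÷ 18.02 g/mol = 2.5 mol
Mole ratio: 1 mol C3H8 / 4 mol H2O
Moles of C3H8 = 2.5 × (1/4) = 0.625 mol
Mass of C3H8 = 0.625 mol × 44.09 g/mol = 27.56 g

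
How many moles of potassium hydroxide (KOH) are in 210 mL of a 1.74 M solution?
Moles = Molarity × Volume (L)
Moles = 1.74 M × 0.21 L = 0.3654 mol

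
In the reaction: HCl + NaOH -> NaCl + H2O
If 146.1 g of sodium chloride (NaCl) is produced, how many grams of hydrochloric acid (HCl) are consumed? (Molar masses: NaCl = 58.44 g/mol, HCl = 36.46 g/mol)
Moles of NaCl = 146.1 g ÷ 58.44 g/mol = 2.5 mol
Mole ratio: 1 mol HCl / 1 mol NaCl
Moles of HCl = 2.5 × (1/1) = 2.5 mol
Mass of HCl = 2.5 mol × 36.46 g/mol = 91.15 g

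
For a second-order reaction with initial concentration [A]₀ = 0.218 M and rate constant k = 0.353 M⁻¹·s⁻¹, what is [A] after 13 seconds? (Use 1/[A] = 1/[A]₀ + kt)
0.1090 M

1/[A] = 1/[A]₀ + k·t = 1/0.218 + (0.353)·(13) = 4.5872 + 4.5890 = 9.1762
[A] = 1/9.1762 = 0.1090 M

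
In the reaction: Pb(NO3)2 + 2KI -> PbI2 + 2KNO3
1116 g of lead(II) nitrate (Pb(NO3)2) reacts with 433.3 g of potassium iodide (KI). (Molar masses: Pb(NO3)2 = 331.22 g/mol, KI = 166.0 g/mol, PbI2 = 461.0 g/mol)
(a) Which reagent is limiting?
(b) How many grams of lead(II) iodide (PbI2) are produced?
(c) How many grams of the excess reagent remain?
(a) KI, (b) 601.7 g, (c) 683.7 g

Moles of Pb(NO3)2 = 1116 g ÷ 331.22 g/mol = 3.36936 mol
Moles of KI = 433.3 g ÷ 166.0 g/mol = 2.61024 mol
Moles ÷ coefficient: Pb(NO3)2: 3.36936/1 = 3.369, KI: 2.61024/2 = 1.305
(a) KI has the smaller value, so KI is the limiting reagent.
(b) Moles of PbI2 = 2.61024 mol KI × (1/2) = 1.30512 mol; mass = 1.30512 mol × 461.0 g/mol = 601.7 g
(c) Pb(NO3)2 consumed = 2.61024 × (1/2) = 1.30512 mol; remaining = 3.36936 − 1.30512 = 2.06424 mol; mass = 2.06424 mol × 331.22 g/mol = 683.7 g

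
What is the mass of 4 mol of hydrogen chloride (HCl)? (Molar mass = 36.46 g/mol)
Mass = 4 mol × 36.46 g/mol = 145.8 g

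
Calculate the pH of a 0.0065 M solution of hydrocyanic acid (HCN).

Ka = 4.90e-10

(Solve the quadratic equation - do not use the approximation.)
pH = 5.75

x² + Ka×x - Ka×C = 0. Using quadratic formula: [H⁺] = 1.7844e-06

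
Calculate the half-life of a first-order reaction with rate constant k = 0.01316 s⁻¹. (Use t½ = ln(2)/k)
52.67 s

t½ = ln(2)/k = 0.6931/0.01316 = 52.67 s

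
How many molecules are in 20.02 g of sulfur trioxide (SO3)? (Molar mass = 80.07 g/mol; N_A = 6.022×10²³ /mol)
Moles = 20.02 g ÷ 80.07 g/mol = 0.250031 mol
Molecules = 0.250031 mol × 6.022×10²³ /mol = 1.506e+23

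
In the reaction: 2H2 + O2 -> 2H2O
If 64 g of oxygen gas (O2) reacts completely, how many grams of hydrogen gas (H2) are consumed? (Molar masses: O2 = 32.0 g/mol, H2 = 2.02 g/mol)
Moles of O2 = 64 g ÷ 32.0 g/mol = 2 mol
Mole ratio: 2 mol H2 / 1 mol O2
Moles of H2 = 2 × (2/1) = 4 mol
Mass of H2 = 4 mol × 2.02 g/mol = 8.08 g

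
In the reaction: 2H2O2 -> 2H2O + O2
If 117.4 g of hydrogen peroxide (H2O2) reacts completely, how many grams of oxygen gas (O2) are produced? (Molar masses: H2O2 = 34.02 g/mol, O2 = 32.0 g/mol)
Moles of H2O2 = 117.4 g ÷ 34.02 g/mol = 3.45091 mol
Mole ratio: 1 mol O2 / 2 mol H2O2
Moles of O2 = 3.45091 × (1/2) = 1.72546 mol
Mass of O2 = 1.72546 mol × 32.0 g/mol = 55.21 g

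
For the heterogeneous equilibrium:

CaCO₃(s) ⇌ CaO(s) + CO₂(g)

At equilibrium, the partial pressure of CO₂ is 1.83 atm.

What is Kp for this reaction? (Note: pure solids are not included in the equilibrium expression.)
K_p = 1.83

Solids (CaCO₃, CaO) have activity 1 and are excluded.
Kp = P(CO₂) = 1.83.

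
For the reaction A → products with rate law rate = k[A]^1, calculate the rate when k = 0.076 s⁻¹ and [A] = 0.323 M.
0.02455 M/s

rate = k·[A]^1 = 0.076·(0.323)^1 = 0.076·0.323 = 0.02455 M/s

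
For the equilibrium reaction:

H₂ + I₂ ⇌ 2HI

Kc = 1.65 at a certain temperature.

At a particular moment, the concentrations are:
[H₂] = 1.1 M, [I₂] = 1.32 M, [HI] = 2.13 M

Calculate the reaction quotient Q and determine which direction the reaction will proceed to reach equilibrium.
Q = 3.125, Q > K, reaction proceeds reverse (toward reactants)

Q = ([HI]^2) / ([H₂] × [I₂])
  = ((2.13)^2) / ((1.1)·(1.32)) = 4.5369/1.452 = 3.125
Since Q = 3.125 > Kc = 1.65, the reaction proceeds reverse (toward reactants) to reach equilibrium.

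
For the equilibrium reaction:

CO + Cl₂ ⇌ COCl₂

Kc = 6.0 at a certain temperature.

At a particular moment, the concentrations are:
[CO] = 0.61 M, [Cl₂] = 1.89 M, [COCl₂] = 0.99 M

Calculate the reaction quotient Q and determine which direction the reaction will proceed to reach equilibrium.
Q = 0.859, Q < K, reaction proceeds forward (toward products)

Q = ([COCl₂]) / ([CO] × [Cl₂])
  = ((0.99)) / ((0.61)·(1.89)) = 0.99/1.1529 = 0.8587
Since Q = 0.8587 < Kc = 6.0, the reaction proceeds forward (toward products) to reach equilibrium.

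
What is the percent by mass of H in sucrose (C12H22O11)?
Mass of H in formula = 1.008 × 22 = 22.176 g/mol
Molar mass = 342.3 g/mol
% H = (22.176/342.3) × 100% = 6.48%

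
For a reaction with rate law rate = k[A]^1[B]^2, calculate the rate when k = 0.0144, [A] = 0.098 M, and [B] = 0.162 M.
3.704e-05 M/s

rate = k·[A]^1·[B]^2 = 0.0144·(0.098)^1·(0.162)^2 = 0.0144·0.098·0.026244 = 3.704e-05 M/s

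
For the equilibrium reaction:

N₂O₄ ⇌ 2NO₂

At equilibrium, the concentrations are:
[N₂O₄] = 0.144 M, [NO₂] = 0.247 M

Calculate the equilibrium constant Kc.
K_c = 0.4237

Kc = ([NO₂]^2) / ([N₂O₄])
   = ((0.247)^2) / ((0.144))
   = 0.061009 / 0.144 = 0.4237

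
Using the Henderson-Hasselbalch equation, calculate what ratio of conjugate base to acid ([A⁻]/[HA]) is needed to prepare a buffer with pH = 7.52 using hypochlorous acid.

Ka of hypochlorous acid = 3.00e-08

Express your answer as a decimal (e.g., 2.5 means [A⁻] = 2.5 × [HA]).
[A⁻]/[HA] = 0.993

pKa = −log(3.00e-08) = 7.5229. pH = pKa + log([A⁻]/[HA]). 7.52 = 7.5229 + log(ratio). log(ratio) = 7.52 − 7.5229 = -0.0029. ratio = 10^(-0.0029) = 0.993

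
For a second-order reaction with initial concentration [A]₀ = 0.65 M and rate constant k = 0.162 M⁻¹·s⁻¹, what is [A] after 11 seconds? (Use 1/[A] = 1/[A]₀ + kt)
0.3012 M

1/[A] = 1/[A]₀ + k·t = 1/0.65 + (0.162)·(11) = 1.5385 + 1.7820 = 3.3205
[A] = 1/3.3205 = 0.3012 M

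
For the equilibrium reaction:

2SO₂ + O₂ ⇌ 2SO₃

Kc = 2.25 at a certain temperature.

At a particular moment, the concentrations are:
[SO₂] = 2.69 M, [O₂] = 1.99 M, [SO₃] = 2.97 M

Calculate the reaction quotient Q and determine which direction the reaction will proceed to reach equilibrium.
Q = 0.613, Q < K, reaction proceeds forward (toward products)

Q = ([SO₃]^2) / ([SO₂]^2 × [O₂])
  = ((2.97)^2) / ((2.69)^2·(1.99)) = 8.8209/14.4 = 0.6126
Since Q = 0.6126 < Kc = 2.25, the reaction proceeds forward (toward products) to reach equilibrium.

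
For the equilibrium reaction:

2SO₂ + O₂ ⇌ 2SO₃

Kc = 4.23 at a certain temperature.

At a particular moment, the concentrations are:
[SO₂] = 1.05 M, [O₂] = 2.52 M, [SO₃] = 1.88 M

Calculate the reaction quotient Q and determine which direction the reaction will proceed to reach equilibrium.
Q = 1.272, Q < K, reaction proceeds forward (toward products)

Q = ([SO₃]^2) / ([SO₂]^2 × [O₂])
  = ((1.88)^2) / ((1.05)^2·(2.52)) = 3.5344/2.7783 = 1.272
Since Q = 1.272 < Kc = 4.23, the reaction proceeds forward (toward products) to reach equilibrium.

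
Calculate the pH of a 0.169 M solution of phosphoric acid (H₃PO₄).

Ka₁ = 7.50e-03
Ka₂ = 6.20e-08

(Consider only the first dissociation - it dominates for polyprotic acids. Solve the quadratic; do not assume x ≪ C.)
pH = 1.49

x² + Ka₁·x − Ka₁·C = 0 with Ka₁ = 7.50e-03, C = 0.169.
x = (−Ka₁ + √(Ka₁² + 4·Ka₁·C))/2 = 3.2049e-02 M, so pH = 1.49.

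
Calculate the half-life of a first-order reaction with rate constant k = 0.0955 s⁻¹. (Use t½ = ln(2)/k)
7.26 s

t½ = ln(2)/k = 0.6931/0.0955 = 7.26 s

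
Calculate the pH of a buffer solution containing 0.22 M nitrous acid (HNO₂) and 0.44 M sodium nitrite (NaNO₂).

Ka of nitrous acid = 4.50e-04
pH = 3.65

pKa = -log(4.50e-04) = 3.35. pH = pKa + log([A⁻]/[HA]) = 3.35 + log(0.44/0.22)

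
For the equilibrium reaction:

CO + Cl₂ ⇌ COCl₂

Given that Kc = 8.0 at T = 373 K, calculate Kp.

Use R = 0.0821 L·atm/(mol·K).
K_p = 0.2612

Δn = (moles gaseous products) − (moles gaseous reactants) = -1
T = 373 K; RT = 0.0821 × 373 = 30.6233
Kp = Kc·(RT)^Δn = 8.0 × (30.6233)^-1 = 8.0 × 0.0326549 = 0.2612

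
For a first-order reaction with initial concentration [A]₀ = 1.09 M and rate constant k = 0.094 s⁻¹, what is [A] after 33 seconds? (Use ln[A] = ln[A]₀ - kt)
0.0490 M

ln[A] = ln[A]₀ - k·t = ln(1.09) - (0.094)·(33) = 0.0862 - 3.1020 = -3.0158
[A] = e^(-3.0158) = 0.0490 M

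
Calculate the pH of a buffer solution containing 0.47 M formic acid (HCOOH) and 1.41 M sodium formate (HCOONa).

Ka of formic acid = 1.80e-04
pH = 4.22

pKa = -log(1.80e-04) = 3.74. pH = pKa + log([A⁻]/[HA]) = 3.74 + log(1.41/0.47)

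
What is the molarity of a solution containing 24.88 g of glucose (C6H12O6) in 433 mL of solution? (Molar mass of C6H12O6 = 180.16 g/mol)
Moles of C6H12O6 = 24.88 g ÷ 180.16 g/mol = 0.138099 mol
Volume = 433 mL = 0.433 L
Molarity = 0.138099 mol ÷ 0.433 L = 0.3189 M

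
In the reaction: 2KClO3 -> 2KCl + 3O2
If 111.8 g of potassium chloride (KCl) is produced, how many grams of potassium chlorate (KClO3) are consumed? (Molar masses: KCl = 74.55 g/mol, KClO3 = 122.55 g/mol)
Moles of KCl = 111.8 g ÷ 74.55 g/mol = 1.49966 mol
Mole ratio: 2 mol KClO3 / 2 mol KCl
Moles of KClO3 = 1.49966 × (2/2) = 1.49966 mol
Mass of KClO3 = 1.49966 mol × 122.55 g/mol = 183.8 g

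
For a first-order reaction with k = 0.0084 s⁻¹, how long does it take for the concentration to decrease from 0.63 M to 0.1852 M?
145.75 s

From ln[A] = ln[A]₀ - k·t: t = ln([A]₀/[A])/k = ln(0.63/0.1852)/0.0084 = ln(3.4017)/0.0084 = 1.2243/0.0084 = 145.75 s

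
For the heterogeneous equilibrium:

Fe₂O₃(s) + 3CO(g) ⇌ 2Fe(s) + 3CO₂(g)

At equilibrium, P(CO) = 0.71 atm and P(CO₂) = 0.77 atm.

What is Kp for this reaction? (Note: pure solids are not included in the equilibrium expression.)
K_p = 1.276

Solids (Fe₂O₃, Fe) are excluded.
Kp = P(CO₂)³/P(CO)³ = (0.77)³/(0.71)³ = 0.4565/0.3579 = 1.276.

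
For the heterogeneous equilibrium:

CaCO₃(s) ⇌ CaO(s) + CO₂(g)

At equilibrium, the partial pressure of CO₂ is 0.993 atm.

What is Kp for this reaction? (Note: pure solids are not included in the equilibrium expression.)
K_p = 0.993

Solids (CaCO₃, CaO) have activity 1 and are excluded.
Kp = P(CO₂) = 0.993.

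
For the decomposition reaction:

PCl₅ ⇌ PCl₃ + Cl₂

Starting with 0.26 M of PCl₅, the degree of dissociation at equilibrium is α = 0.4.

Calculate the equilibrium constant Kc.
K_c = 0.0693

x = α·[A]₀ = 0.4 × 0.26 = 0.104 M dissociated.
At eq: [PCl₅] = 0.26 − 0.104 = 0.156 M; [PCl₃] = [Cl₂] = x = 0.104 M.
Kc = [PCl₃][Cl₂]/[PCl₅] = (0.104)²/0.156 = 0.06933.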